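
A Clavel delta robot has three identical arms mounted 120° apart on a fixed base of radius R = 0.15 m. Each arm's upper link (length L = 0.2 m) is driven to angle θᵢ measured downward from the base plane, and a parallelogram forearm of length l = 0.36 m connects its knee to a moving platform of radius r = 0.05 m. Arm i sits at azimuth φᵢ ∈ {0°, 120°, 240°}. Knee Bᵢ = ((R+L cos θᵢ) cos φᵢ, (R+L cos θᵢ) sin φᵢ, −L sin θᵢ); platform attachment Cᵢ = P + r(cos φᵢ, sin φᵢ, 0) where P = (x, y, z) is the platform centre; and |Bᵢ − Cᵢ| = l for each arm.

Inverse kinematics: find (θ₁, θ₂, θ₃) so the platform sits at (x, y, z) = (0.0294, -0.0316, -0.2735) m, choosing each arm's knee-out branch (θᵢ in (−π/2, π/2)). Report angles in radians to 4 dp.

arm 1 (φ=0.0°): x'=0.0294, y'=-0.0316
  A cos θ + B sin θ = C:  0.0706·cos θ + -0.2735·sin θ = 0.0220
  γ=atan2(-0.2735,0.0706)=-1.3182;  ψ=arccos(0.0780)=1.4927;  θ1=γ+ψ≈0.1745
φ2=120.0° → target in arm frame (-0.0421, -0.0097)
  A=0.1421, B=-0.2735, C=(l²−L²−A²−y'²−z²)/(2L)=-0.0137
  γ=atan2(-0.2735,0.1421)=-1.0917;  ψ=arccos(-0.0444)=1.6153;  θ2=γ+ψ≈0.5235
arm 3 (φ=240.0°): x'=0.0127, y'=0.0413
  e−x'=0.0873;  (l²−L²−(e−x')²−y'²−z²)/2L = 0.0137
  θ3 = atan2(B,A) + arccos(C/0.2871) = 0.2615

θ₁ = 0.1745, θ₂ = 0.5235, θ₃ = 0.2615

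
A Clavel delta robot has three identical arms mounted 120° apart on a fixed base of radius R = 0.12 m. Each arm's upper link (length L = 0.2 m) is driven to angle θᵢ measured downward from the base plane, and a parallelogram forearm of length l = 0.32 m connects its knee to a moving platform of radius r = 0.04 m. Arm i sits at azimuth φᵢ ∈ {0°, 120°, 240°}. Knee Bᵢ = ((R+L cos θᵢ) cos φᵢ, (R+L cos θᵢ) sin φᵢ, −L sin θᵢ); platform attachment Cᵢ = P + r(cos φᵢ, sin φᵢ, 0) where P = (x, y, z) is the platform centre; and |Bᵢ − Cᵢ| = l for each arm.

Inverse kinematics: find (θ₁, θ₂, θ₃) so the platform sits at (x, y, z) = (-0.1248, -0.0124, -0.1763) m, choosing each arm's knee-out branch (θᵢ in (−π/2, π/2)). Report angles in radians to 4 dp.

θ₁ = 0.9599, θ₂ = -0.0875, θ₃ = -0.2616

arm 1 (φ=0.0°): x'=-0.1248, y'=-0.0124
  e−x'=0.2048;  (l²−L²−(e−x')²−y'²−z²)/2L = -0.0269
  √(A²+B²)=0.2702;  θ1 = -0.7108+1.6707 ≈ 0.9599
arm 2 (φ=120.0°): x'=0.0517, y'=0.1143
  e−x'=0.0283;  (l²−L²−(e−x')²−y'²−z²)/2L = 0.0436
  √(A²+B²)=0.1786;  θ2 = -1.4114+1.3239 ≈ -0.0875
rotate P by −φ3: (0.0731, -0.1019, -0.1763)
  e−x'=0.0069;  (l²−L²−(e−x')²−y'²−z²)/2L = 0.0522
  γ=atan2(-0.1763,0.0069)=-1.5319;  ψ=arccos(0.2960)=1.2703;  θ3=γ+ψ≈-0.2616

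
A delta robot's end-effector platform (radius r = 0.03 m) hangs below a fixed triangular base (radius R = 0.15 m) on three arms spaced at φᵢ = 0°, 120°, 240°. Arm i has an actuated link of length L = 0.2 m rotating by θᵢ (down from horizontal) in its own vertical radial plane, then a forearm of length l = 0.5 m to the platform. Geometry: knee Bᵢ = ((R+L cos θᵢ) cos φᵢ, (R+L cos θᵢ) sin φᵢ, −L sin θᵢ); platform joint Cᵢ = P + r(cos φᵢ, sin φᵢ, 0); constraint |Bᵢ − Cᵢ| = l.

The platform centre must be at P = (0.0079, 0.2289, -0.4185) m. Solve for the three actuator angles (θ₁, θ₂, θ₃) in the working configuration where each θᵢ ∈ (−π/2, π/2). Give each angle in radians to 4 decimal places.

φ1=0.0° → target in arm frame (0.0079, 0.2289)
  e−x'=0.1121;  (l²−L²−(e−x')²−y'²−z²)/2L = -0.0753
  γ=atan2(-0.4185,0.1121)=-1.3091;  ψ=arccos(-0.1737)=1.7454;  θ1=γ+ψ≈0.4363
φ2=120.0° → target in arm frame (0.1943, -0.1213)
  e−x'=-0.0743;  (l²−L²−(e−x')²−y'²−z²)/2L = 0.0366
  γ=atan2(-0.4185,-0.0743)=-1.7465;  ψ=arccos(0.0860)=1.4847;  θ2=γ+ψ≈-0.2618
φ3=240.0° → target in arm frame (-0.2022, -0.1076)
  e−x'=0.3222;  (l²−L²−(e−x')²−y'²−z²)/2L = -0.2013
  γ=atan2(-0.4185,0.3222)=-0.9147;  ψ=arccos(-0.3812)=1.9618;  θ3=γ+ψ≈1.0471

θ₁ = 0.4363, θ₂ = -0.2618, θ₃ = 1.0471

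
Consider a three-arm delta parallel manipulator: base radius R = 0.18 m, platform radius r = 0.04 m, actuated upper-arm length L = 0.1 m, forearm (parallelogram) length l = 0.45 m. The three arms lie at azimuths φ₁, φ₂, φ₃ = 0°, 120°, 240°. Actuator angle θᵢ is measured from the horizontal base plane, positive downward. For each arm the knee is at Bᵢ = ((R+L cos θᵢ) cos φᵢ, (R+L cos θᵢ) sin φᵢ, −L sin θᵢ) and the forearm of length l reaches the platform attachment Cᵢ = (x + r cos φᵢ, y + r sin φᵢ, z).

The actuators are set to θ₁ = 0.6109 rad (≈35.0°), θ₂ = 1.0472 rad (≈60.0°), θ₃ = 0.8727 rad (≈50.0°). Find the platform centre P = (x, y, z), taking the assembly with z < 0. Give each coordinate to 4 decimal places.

(0.0469, -0.0206, -0.4714)

O1 = (0.2219·cos0.0°, 0.2219·sin0.0°, -0.0574) = (0.2219, 0.0000, -0.0574)
arm 2 at φ=120.0°: (R−r)+L cos θ2 = 0.1900;  O2 = (-0.0950, 0.1645, -0.0866)
O3 = (0.2043·cos240.0°, 0.2043·sin240.0°, -0.0766) = (-0.1021, -0.1769, -0.0766)
|O₂|²−|O₁|² = -0.0089;  |O₃|²−|O₁|² = -0.0049
[-0.6338 0.3291 -0.0585]·P = -0.0089;  [-0.6481 -0.3538 -0.0385]·P = -0.0049
det = 0.4375;  x = 0.0109+-0.0762z,  y = -0.0061+0.0309z
quadratic in z: (1.0068)z²+(0.1465)z+(-0.1547)=0, √Δ=0.8027 → z ∈ {-0.4714, 0.3259}; z = -0.4714 (taking z<0)
x = 0.0469, y = -0.0206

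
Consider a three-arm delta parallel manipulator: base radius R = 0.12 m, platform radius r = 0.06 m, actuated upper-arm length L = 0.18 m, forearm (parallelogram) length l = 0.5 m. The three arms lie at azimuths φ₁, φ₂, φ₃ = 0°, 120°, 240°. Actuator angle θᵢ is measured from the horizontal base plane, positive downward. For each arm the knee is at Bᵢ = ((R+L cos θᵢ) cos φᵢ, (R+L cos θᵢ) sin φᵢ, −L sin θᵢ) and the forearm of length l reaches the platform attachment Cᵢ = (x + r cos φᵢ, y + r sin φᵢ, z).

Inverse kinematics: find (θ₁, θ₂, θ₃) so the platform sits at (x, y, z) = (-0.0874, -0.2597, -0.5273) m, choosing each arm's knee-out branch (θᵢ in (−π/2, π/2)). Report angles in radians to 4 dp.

θ₁ = 1.1345, θ₂ = 1.3089, θ₃ = 0.1744

rotate P by −φ1: (-0.0874, -0.2597, -0.5273)
  A cos θ + B sin θ = C:  0.1474·cos θ + -0.5273·sin θ = -0.4156
  γ=atan2(-0.5273,0.1474)=-1.2982;  ψ=arccos(-0.7591)=2.4327;  θ1=γ+ψ≈1.1345
φ2=120.0° → target in arm frame (-0.1812, 0.2055)
  A=0.2412, B=-0.5273, C=(l²−L²−A²−y'²−z²)/(2L)=-0.4469
  γ=atan2(-0.5273,0.2412)=-1.1418;  ψ=arccos(-0.7707)=2.4507;  θ2=γ+ψ≈1.3089
rotate P by −φ3: (0.2686, 0.0542, -0.5273)
  e−x'=-0.2086;  (l²−L²−(e−x')²−y'²−z²)/2L = -0.2969
  θ3 = atan2(B,A) + arccos(C/0.5671) = 0.1744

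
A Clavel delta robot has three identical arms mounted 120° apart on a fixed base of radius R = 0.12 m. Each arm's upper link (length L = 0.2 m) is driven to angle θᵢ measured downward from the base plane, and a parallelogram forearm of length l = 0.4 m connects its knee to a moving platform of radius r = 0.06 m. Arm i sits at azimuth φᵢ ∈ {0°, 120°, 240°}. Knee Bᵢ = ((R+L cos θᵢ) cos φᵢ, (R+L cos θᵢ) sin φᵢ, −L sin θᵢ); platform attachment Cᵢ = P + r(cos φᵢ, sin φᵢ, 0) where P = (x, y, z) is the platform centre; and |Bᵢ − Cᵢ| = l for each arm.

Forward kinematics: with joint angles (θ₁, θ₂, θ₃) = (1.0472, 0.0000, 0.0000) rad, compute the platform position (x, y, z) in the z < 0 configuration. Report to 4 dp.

φ1=0.0°: virtual centre (0.1600, 0.0000, -0.1732), radius l
arm 2 at φ=120.0°: e+L cos θ2 = 0.2600;  S2 = (-0.1300, 0.2252, 0.0000)
S3 = (0.2600·cos240.0°, 0.2600·sin240.0°, 0.0000) = (-0.1300, -0.2252, 0.0000)
eliminate P² terms by subtracting sphere 1 from 2 and 3
linear system: -0.5800x+0.4503y = 0.0120−0.3464z; -0.5800x+-0.4503y = 0.0120−0.3464z
det = 0.5224;  x = -0.0207+0.5973z,  y = 0.0000+0.0000z
quadratic in z: (1.3567)z²+(0.1306)z+(-0.0974)=0, √Δ=0.7385 → z ∈ {-0.3203, 0.2240}; z = -0.3203 (taking z<0)
x = -0.2120, y = 0.0000

(-0.2120, 0.0000, -0.3203)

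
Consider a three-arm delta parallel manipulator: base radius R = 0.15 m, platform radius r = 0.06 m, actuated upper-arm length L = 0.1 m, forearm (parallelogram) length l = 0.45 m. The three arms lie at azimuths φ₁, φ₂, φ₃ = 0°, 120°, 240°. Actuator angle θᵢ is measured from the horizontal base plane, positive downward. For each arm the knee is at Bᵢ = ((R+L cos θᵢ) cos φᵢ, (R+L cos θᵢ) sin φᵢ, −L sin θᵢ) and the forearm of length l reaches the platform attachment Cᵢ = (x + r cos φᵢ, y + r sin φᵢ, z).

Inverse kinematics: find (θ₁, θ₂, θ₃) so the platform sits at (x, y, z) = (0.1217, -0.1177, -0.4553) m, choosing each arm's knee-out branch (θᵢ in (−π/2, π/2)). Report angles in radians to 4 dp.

rotate P by −φ1: (0.1217, -0.1177, -0.4553)
  A cos θ + B sin θ = C:  -0.0317·cos θ + -0.4553·sin θ = -0.1483
  θ1 = atan2(B,A) + arccos(C/0.4564) = 0.2614
φ2=120.0° → target in arm frame (-0.1628, -0.0465)
  e−x'=0.2528;  (l²−L²−(e−x')²−y'²−z²)/2L = -0.4043
  θ2 = atan2(B,A) + arccos(C/0.5208) = 1.3957
φ3=240.0° → target in arm frame (0.0411, 0.1642)
  A cos θ + B sin θ = C:  0.0489·cos θ + -0.4553·sin θ = -0.2208
  √(A²+B²)=0.4579;  θ3 = -1.4638+2.0740 ≈ 0.6103

θ₁ = 0.2614, θ₂ = 1.3957, θ₃ = 0.6103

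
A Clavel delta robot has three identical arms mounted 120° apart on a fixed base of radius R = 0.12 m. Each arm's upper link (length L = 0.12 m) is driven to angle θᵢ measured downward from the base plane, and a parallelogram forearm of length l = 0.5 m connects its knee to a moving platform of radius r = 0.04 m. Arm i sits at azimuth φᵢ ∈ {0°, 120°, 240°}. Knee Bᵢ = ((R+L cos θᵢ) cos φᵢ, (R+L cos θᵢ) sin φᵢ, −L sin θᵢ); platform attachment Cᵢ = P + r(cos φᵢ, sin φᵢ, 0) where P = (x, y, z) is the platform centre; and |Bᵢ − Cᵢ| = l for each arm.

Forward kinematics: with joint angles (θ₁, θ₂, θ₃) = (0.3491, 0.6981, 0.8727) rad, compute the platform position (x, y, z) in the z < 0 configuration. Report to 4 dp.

(0.0928, 0.0341, -0.5298)

centre 1 = (0.1928·cos0.0°, 0.1928·sin0.0°, -0.0410) = (0.1928, 0.0000, -0.0410)
arm 2 at φ=120.0°: (R−r)+L cos θ2 = 0.1719;  centre 2 = (-0.0860, 0.1489, -0.0771)
centre 3 = (0.1571·cos240.0°, 0.1571·sin240.0°, -0.0919) = (-0.0786, -0.1361, -0.0919)
|centre ₂|²−|centre ₁|² = -0.0033;  |centre ₃|²−|centre ₁|² = -0.0057
[-0.5575 0.2978 -0.0722]·P = -0.0033;  [-0.5427 -0.2722 -0.1018]·P = -0.0057
Cramer: x(z) = 0.0083-0.1594z;  y(z) = 0.0044-0.0561z
sphere 1 gives Az²+Bz+C=0 with A=1.0286, B=0.1404, C=-0.2143;  B²−4AC=0.9013;  roots -0.5298, 0.3932;  negative root z = -0.5298
x = 0.0928, y = 0.0341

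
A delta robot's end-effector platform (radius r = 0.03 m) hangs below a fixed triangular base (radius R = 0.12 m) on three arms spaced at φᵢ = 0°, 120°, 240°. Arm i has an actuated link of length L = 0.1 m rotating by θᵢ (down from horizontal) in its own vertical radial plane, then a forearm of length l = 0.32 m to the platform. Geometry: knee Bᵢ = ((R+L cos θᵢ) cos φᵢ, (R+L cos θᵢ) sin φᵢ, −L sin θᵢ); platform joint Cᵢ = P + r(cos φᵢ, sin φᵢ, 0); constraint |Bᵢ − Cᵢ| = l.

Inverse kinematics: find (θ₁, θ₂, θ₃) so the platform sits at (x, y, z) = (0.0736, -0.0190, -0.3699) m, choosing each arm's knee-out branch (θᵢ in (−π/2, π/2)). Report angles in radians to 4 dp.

θ₁ = 0.6984, θ₂ = 1.3965, θ₃ = 1.2216

rotate P by −φ1: (0.0736, -0.0190, -0.3699)
  e−x'=0.0164;  (l²−L²−(e−x')²−y'²−z²)/2L = -0.2253
  √(A²+B²)=0.3703;  θ1 = -1.5265+2.2249 ≈ 0.6984
φ2=120.0° → target in arm frame (-0.0533, -0.0542)
  e−x'=0.1433;  (l²−L²−(e−x')²−y'²−z²)/2L = -0.3394
  √(A²+B²)=0.3967;  θ2 = -1.2013+2.5978 ≈ 1.3965
arm 3 (φ=240.0°): x'=-0.0203, y'=0.0732
  e−x'=0.1103;  (l²−L²−(e−x')²−y'²−z²)/2L = -0.3098
  θ3 = atan2(B,A) + arccos(C/0.3860) = 1.2216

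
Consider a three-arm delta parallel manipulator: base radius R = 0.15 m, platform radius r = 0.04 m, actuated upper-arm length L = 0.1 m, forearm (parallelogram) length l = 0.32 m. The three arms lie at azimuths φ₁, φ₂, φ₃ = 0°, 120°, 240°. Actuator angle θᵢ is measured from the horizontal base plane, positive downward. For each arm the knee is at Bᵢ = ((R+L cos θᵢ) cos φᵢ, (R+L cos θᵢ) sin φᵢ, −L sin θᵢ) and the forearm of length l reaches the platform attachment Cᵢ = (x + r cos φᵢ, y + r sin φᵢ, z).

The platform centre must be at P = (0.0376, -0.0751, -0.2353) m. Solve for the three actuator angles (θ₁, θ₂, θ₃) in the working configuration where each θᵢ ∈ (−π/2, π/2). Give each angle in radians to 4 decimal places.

arm 1 (φ=0.0°): x'=0.0376, y'=-0.0751
  A=0.0724, B=-0.2353, C=(l²−L²−A²−y'²−z²)/(2L)=0.1308
  γ=atan2(-0.2353,0.0724)=-1.2723;  ψ=arccos(0.5311)=1.0108;  θ1=γ+ψ≈-0.2615
arm 2 (φ=120.0°): x'=-0.0838, y'=0.0050
  A cos θ + B sin θ = C:  0.1938·cos θ + -0.2353·sin θ = -0.0028
  √(A²+B²)=0.3049;  θ2 = -0.8817+1.5801 ≈ 0.6983
rotate P by −φ3: (0.0462, 0.0701, -0.2353)
  A=0.0638, B=-0.2353, C=(l²−L²−A²−y'²−z²)/(2L)=0.1403
  θ3 = atan2(B,A) + arccos(C/0.2438) = -0.3484

θ₁ = -0.2615, θ₂ = 0.6983, θ₃ = -0.3484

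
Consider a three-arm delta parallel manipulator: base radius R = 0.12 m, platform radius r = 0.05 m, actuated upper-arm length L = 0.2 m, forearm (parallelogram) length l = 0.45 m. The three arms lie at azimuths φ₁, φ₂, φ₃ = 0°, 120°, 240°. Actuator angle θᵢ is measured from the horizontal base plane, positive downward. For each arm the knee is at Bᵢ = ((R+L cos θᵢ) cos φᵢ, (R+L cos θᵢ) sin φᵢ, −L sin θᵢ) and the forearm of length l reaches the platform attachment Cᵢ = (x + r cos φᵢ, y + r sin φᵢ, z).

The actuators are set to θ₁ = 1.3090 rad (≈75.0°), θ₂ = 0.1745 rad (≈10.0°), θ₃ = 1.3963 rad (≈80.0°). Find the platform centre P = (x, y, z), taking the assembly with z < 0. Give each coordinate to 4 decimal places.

(-0.1132, 0.2506, -0.4838)

φ1=0.0°: virtual centre (0.1218, 0.0000, -0.1932), radius l
arm 2 at φ=120.0°: (R−r)+L cos θ2 = 0.2670;  O2 = (-0.1335, 0.2312, -0.0347)
arm 3 at φ=240.0°: (R−r)+L cos θ3 = 0.1047;  O3 = (-0.0524, -0.0907, -0.1970)
eliminate P² terms by subtracting sphere 1 from 2 and 3
plane₁₂: -0.5105x+0.4624y+0.3169z = 0.0203
det = 0.2536;  x = -0.0102+0.2129z,  y = 0.0327+-0.4504z
sphere 1 gives Az²+Bz+C=0 with A=1.2482, B=0.3007, C=-0.1467;  B²−4AC=0.8228;  roots -0.4838, 0.2429;  negative root z = -0.4838
x = -0.1132, y = 0.2506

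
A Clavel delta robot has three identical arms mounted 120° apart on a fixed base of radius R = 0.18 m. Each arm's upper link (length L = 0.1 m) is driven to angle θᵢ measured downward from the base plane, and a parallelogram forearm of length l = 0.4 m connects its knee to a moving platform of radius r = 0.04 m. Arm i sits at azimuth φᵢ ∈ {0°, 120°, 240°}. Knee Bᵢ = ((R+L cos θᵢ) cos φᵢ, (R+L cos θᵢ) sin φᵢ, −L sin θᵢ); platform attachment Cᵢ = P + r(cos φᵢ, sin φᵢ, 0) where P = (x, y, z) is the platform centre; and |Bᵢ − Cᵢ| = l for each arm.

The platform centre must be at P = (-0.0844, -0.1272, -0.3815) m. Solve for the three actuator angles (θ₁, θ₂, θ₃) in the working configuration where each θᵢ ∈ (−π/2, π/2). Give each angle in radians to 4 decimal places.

θ₁ = 1.3089, θ₂ = 1.2217, θ₃ = -0.0876

arm 1 (φ=0.0°): x'=-0.0844, y'=-0.1272
  A cos θ + B sin θ = C:  0.2244·cos θ + -0.3815·sin θ = -0.3104
  √(A²+B²)=0.4426;  θ1 = -1.0391+2.3480 ≈ 1.3089
φ2=120.0° → target in arm frame (-0.0680, 0.1367)
  A cos θ + B sin θ = C:  0.2080·cos θ + -0.3815·sin θ = -0.2874
  γ=atan2(-0.3815,0.2080)=-1.0717;  ψ=arccos(-0.6614)=2.2935;  θ2=γ+ψ≈1.2217
arm 3 (φ=240.0°): x'=0.1524, y'=-0.0095
  e−x'=-0.0124;  (l²−L²−(e−x')²−y'²−z²)/2L = 0.0211
  √(A²+B²)=0.3817;  θ3 = -1.6032+1.5156 ≈ -0.0876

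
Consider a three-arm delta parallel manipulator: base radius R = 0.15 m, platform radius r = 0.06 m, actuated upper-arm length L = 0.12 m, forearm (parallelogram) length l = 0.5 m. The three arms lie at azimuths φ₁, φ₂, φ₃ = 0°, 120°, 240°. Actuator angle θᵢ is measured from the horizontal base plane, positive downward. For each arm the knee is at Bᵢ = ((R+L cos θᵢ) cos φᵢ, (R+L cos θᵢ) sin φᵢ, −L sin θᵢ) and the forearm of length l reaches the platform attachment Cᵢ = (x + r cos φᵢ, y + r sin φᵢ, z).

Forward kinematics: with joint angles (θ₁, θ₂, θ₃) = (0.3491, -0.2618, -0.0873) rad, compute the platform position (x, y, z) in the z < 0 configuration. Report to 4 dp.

(-0.0912, 0.0250, -0.4447)

arm 1 at φ=0.0°: e+L cos θ1 = 0.2028;  centre 1 = (0.2028, 0.0000, -0.0410)
arm 2 at φ=120.0°: e+L cos θ2 = 0.2059;  centre 2 = (-0.1030, 0.1783, 0.0311)
arm 3 at φ=240.0°: e+L cos θ3 = 0.2095;  centre 3 = (-0.1048, -0.1815, 0.0105)
subtract pairs → two planes through P
plane₁₂: -0.6114x+0.3566y+0.1442z = 0.0006
det = 0.4413;  x = -0.0015+0.2019z,  y = -0.0009+-0.0583z
into |P−centre ₁|² = l²: 1.0441z² + -0.0003z + -0.2066 = 0;  Δ = 0.8629;  z = -0.4447 or 0.4450 → z<0 root = -0.4447
x = -0.0912, y = 0.0250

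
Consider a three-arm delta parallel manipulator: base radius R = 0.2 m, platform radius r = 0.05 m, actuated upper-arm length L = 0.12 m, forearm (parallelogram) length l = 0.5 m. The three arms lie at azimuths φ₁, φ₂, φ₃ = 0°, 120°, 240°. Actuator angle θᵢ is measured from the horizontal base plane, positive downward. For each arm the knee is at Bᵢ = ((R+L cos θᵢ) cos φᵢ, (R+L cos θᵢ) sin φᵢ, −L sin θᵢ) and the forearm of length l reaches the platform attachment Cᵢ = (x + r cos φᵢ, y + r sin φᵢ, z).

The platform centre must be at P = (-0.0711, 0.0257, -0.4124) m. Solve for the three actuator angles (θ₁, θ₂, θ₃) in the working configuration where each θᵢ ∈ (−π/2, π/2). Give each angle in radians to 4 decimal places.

arm 1 (φ=0.0°): x'=-0.0711, y'=0.0257
  A=0.2211, B=-0.4124, C=(l²−L²−A²−y'²−z²)/(2L)=0.0666
  θ1 = atan2(B,A) + arccos(C/0.4679) = 0.3493
rotate P by −φ2: (0.0578, 0.0487, -0.4124)
  A=0.0922, B=-0.4124, C=(l²−L²−A²−y'²−z²)/(2L)=0.2277
  θ2 = atan2(B,A) + arccos(C/0.4226) = -0.3492
φ3=240.0° → target in arm frame (0.0133, -0.0744)
  e−x'=0.1367;  (l²−L²−(e−x')²−y'²−z²)/2L = 0.1721
  θ3 = atan2(B,A) + arccos(C/0.4345) = -0.0871

θ₁ = 0.3493, θ₂ = -0.3492, θ₃ = -0.0871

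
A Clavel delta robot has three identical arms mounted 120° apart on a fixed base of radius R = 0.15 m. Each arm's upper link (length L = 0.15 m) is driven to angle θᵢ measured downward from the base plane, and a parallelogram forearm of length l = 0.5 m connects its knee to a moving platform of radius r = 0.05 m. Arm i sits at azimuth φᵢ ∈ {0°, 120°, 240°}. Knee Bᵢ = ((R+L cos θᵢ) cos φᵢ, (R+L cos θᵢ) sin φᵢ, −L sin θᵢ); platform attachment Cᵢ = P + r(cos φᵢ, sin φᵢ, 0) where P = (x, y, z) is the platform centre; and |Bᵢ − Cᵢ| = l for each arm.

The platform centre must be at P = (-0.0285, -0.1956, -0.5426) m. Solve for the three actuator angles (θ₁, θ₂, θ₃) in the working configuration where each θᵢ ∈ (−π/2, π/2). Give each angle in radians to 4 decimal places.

φ1=0.0° → target in arm frame (-0.0285, -0.1956)
  A=0.1285, B=-0.5426, C=(l²−L²−A²−y'²−z²)/(2L)=-0.4056
  θ1 = atan2(B,A) + arccos(C/0.5576) = 1.0471
arm 2 (φ=120.0°): x'=-0.1551, y'=0.1225
  e−x'=0.2551;  (l²−L²−(e−x')²−y'²−z²)/2L = -0.4901
  θ2 = atan2(B,A) + arccos(C/0.5996) = 1.3963
rotate P by −φ3: (0.1836, 0.0731, -0.5426)
  A cos θ + B sin θ = C:  -0.0836·cos θ + -0.5426·sin θ = -0.2642
  √(A²+B²)=0.5490;  θ3 = -1.7237+2.0728 ≈ 0.3491

θ₁ = 1.0471, θ₂ = 1.3963, θ₃ = 0.3491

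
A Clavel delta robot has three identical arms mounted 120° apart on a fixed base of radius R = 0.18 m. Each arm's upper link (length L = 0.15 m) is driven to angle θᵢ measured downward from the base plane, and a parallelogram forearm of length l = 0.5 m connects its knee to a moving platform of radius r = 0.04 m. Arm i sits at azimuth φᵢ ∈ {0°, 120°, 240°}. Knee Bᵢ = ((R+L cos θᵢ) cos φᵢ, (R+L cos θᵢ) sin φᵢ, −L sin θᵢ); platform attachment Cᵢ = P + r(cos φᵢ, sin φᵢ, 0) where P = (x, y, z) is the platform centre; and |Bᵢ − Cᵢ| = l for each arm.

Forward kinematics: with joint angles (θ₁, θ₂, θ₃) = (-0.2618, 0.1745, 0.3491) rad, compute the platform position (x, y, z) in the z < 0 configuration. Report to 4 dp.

O1 = (0.2849·cos0.0°, 0.2849·sin0.0°, 0.0388) = (0.2849, 0.0000, 0.0388)
O2 = (0.2877·cos120.0°, 0.2877·sin120.0°, -0.0260) = (-0.1439, 0.2492, -0.0260)
O3 = (0.2810·cos240.0°, 0.2810·sin240.0°, -0.0513) = (-0.1405, -0.2433, -0.0513)
|O₂|²−|O₁|² = 0.0008;  |O₃|²−|O₁|² = -0.0011
[-0.8575 0.4983 -0.1297]·P = 0.0008;  [-0.8507 -0.4866 -0.1803]·P = -0.0011
Cramer: x(z) = 0.0002-0.1818z;  y(z) = 0.0019-0.0526z
into |P−O₁|² = l²: 1.0358z² + 0.0257z + -0.1674 = 0;  Δ = 0.6944;  z = -0.4146 or 0.3898 → z<0 root = -0.4146
x = 0.0756, y = 0.0237

(0.0756, 0.0237, -0.4146)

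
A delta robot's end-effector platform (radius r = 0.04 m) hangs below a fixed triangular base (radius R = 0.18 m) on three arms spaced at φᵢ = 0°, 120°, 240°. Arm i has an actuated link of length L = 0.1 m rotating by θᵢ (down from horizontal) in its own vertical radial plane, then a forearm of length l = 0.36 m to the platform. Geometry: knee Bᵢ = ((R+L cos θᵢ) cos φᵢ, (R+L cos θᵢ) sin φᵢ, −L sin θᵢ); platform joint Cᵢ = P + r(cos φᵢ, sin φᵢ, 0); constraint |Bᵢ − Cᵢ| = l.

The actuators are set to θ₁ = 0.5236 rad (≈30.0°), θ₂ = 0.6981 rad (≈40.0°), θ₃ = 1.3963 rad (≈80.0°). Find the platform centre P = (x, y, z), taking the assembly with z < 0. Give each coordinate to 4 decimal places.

centre 1 = (0.2266·cos0.0°, 0.2266·sin0.0°, -0.0500) = (0.2266, 0.0000, -0.0500)
centre 2 = (0.2166·cos120.0°, 0.2166·sin120.0°, -0.0643) = (-0.1083, 0.1876, -0.0643)
arm 3 at φ=240.0°: ρ3 = 0.1574;  centre 3 = (-0.0787, -0.1363, -0.0985)
subtract pairs → two planes through P
[-0.6698 0.3752 -0.0286]·P = -0.0028;  [-0.6106 -0.2726 -0.0970]·P = -0.0194
Cramer: x(z) = 0.0195-0.1073z;  y(z) = 0.0274-0.1154z
quadratic in z: (1.0248)z²+(0.1381)z+(-0.0835)=0, √Δ=0.6010 → z ∈ {-0.3606, 0.2259}; z = -0.3606 (taking z<0)
x = 0.0582, y = 0.0690

(0.0582, 0.0690, -0.3606)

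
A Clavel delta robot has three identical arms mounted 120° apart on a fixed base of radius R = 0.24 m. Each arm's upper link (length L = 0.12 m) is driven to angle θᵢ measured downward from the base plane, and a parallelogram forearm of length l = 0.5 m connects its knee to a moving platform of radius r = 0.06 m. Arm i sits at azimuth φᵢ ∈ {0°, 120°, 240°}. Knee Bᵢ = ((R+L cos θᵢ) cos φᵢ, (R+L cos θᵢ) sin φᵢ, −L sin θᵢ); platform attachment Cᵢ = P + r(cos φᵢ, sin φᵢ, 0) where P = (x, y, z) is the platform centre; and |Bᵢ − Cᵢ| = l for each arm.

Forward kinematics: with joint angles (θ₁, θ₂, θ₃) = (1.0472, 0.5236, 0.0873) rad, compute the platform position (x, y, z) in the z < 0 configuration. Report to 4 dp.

arm 1 at φ=0.0°: e+L cos θ1 = 0.2400;  O1 = (0.2400, 0.0000, -0.1039)
arm 2 at φ=120.0°: e+L cos θ2 = 0.2839;  O2 = (-0.1420, 0.2459, -0.0600)
arm 3 at φ=240.0°: e+L cos θ3 = 0.2995;  O3 = (-0.1498, -0.2594, -0.0105)
subtract pairs → two planes through P
[-0.7639 0.4918 0.0878]·P = 0.0158;  [-0.7795 -0.5188 0.1869]·P = 0.0214
Cramer: x(z) = -0.0240+0.1763z;  y(z) = -0.0052+0.0953z
into |P−O₁|² = l²: 1.0402z² + 0.1137z + -0.1695 = 0;  Δ = 0.7180;  z = -0.4620 or 0.3526 → z<0 root = -0.4620
x = -0.1055, y = -0.0492

(-0.1055, -0.0492, -0.4620)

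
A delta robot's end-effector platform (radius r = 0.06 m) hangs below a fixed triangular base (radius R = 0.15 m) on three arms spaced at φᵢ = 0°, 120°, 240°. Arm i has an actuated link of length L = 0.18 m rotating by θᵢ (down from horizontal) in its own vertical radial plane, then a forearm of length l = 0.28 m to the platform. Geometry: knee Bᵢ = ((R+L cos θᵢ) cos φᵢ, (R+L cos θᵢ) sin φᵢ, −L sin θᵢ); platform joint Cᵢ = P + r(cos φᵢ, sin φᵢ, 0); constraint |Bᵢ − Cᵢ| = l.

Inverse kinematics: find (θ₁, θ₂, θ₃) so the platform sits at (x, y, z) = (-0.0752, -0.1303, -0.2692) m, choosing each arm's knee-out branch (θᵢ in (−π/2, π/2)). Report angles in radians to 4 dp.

θ₁ = 1.2219, θ₂ = 1.2220, θ₃ = 0.0873

arm 1 (φ=0.0°): x'=-0.0752, y'=-0.1303
  A cos θ + B sin θ = C:  0.1652·cos θ + -0.2692·sin θ = -0.1965
  γ=atan2(-0.2692,0.1652)=-1.0204;  ψ=arccos(-0.6221)=2.2422;  θ1=γ+ψ≈1.2219
arm 2 (φ=120.0°): x'=-0.0752, y'=0.1303
  e−x'=0.1652;  (l²−L²−(e−x')²−y'²−z²)/2L = -0.1965
  γ=atan2(-0.2692,0.1652)=-1.0203;  ψ=arccos(-0.6221)=2.2423;  θ2=γ+ψ≈1.2220
arm 3 (φ=240.0°): x'=0.1504, y'=0.0000
  A=-0.0604, B=-0.2692, C=(l²−L²−A²−y'²−z²)/(2L)=-0.0837
  γ=atan2(-0.2692,-0.0604)=-1.7917;  ψ=arccos(-0.3033)=1.8789;  θ3=γ+ψ≈0.0873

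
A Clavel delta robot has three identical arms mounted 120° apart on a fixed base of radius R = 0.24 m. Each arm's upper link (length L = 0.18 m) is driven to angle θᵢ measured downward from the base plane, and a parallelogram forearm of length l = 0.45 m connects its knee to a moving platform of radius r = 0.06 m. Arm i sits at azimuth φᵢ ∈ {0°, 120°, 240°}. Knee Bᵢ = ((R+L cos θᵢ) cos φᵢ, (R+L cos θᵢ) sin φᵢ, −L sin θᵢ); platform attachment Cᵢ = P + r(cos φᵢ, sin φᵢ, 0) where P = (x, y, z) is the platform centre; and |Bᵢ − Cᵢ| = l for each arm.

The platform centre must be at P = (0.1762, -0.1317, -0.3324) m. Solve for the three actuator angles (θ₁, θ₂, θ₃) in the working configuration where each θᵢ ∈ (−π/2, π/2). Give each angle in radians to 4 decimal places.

θ₁ = -0.3494, θ₂ = 1.3963, θ₃ = 0.5238

rotate P by −φ1: (0.1762, -0.1317, -0.3324)
  A cos θ + B sin θ = C:  0.0038·cos θ + -0.3324·sin θ = 0.1174
  θ1 = atan2(B,A) + arccos(C/0.3324) = -0.3494
arm 2 (φ=120.0°): x'=-0.2022, y'=-0.0867
  A=0.3822, B=-0.3324, C=(l²−L²−A²−y'²−z²)/(2L)=-0.2610
  θ2 = atan2(B,A) + arccos(C/0.5065) = 1.3963
φ3=240.0° → target in arm frame (0.0260, 0.2184)
  A=0.1540, B=-0.3324, C=(l²−L²−A²−y'²−z²)/(2L)=-0.0329
  γ=atan2(-0.3324,0.1540)=-1.1368;  ψ=arccos(-0.0898)=1.6607;  θ3=γ+ψ≈0.5238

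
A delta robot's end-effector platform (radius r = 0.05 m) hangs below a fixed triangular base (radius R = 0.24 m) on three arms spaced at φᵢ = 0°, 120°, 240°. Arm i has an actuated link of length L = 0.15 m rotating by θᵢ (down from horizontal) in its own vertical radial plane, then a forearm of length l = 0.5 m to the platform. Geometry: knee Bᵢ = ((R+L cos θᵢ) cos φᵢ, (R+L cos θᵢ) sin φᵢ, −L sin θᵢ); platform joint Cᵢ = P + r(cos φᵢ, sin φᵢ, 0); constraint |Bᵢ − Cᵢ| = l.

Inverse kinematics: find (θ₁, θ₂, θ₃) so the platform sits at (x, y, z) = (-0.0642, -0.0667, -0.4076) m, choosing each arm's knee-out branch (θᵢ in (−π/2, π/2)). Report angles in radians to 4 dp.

θ₁ = 0.6111, θ₂ = 0.4365, θ₃ = -0.1747

rotate P by −φ1: (-0.0642, -0.0667, -0.4076)
  A=0.2542, B=-0.4076, C=(l²−L²−A²−y'²−z²)/(2L)=-0.0257
  γ=atan2(-0.4076,0.2542)=-1.0132;  ψ=arccos(-0.0535)=1.6243;  θ1=γ+ψ≈0.6111
φ2=120.0° → target in arm frame (-0.0257, 0.0889)
  A=0.2157, B=-0.4076, C=(l²−L²−A²−y'²−z²)/(2L)=0.0231
  γ=atan2(-0.4076,0.2157)=-1.0841;  ψ=arccos(0.0502)=1.5206;  θ2=γ+ψ≈0.4365
φ3=240.0° → target in arm frame (0.0899, -0.0222)
  A=0.1001, B=-0.4076, C=(l²−L²−A²−y'²−z²)/(2L)=0.1695
  √(A²+B²)=0.4197;  θ3 = -1.3299+1.1552 ≈ -0.1747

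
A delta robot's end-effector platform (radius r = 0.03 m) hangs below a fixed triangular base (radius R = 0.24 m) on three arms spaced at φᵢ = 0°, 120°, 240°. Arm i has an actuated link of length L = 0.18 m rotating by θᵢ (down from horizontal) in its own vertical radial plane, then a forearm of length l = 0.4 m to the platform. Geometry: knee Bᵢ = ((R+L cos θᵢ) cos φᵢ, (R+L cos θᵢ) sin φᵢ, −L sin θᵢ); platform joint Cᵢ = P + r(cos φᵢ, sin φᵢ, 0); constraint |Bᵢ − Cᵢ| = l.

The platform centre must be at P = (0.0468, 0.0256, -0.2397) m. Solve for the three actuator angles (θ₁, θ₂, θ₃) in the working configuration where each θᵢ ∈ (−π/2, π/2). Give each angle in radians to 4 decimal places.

θ₁ = 0.1748, θ₂ = 0.5238, θ₃ = 0.7852

arm 1 (φ=0.0°): x'=0.0468, y'=0.0256
  e−x'=0.1632;  (l²−L²−(e−x')²−y'²−z²)/2L = 0.1190
  γ=atan2(-0.2397,0.1632)=-0.9730;  ψ=arccos(0.4105)=1.1478;  θ1=γ+ψ≈0.1748
φ2=120.0° → target in arm frame (-0.0012, -0.0533)
  e−x'=0.2112;  (l²−L²−(e−x')²−y'²−z²)/2L = 0.0630
  θ2 = atan2(B,A) + arccos(C/0.3195) = 0.5238
φ3=240.0° → target in arm frame (-0.0456, 0.0277)
  A=0.2556, B=-0.2397, C=(l²−L²−A²−y'²−z²)/(2L)=0.0113
  θ3 = atan2(B,A) + arccos(C/0.3504) = 0.7852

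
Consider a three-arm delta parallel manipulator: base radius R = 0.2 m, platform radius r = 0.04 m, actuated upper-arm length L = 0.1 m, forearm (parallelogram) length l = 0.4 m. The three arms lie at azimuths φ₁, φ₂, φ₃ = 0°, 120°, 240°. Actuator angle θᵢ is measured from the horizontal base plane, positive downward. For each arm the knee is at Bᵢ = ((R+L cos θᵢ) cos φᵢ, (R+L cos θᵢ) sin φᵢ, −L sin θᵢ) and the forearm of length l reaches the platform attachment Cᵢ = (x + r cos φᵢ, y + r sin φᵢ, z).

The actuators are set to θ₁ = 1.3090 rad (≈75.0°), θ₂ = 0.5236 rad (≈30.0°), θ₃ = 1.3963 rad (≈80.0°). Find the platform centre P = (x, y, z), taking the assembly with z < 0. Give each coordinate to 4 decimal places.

(-0.0379, 0.0818, -0.4179)

centre 1 = (0.1859·cos0.0°, 0.1859·sin0.0°, -0.0966) = (0.1859, 0.0000, -0.0966)
φ2=120.0°: virtual centre (-0.1233, 0.2136, -0.0500), radius l
centre 3 = (0.1774·cos240.0°, 0.1774·sin240.0°, -0.0985) = (-0.0887, -0.1536, -0.0985)
|centre ₂|²−|centre ₁|² = 0.0194;  |centre ₃|²−|centre ₁|² = -0.0027
[-0.6184 0.4271 0.0932]·P = 0.0194;  [-0.5491 -0.3072 -0.0038]·P = -0.0027
det = 0.4245;  x = -0.0113+0.0636z,  y = 0.0291+-0.1260z
quadratic in z: (1.0199)z²+(0.1608)z+(-0.1109)=0, √Δ=0.6917 → z ∈ {-0.4179, 0.2603}; z = -0.4179 (taking z<0)
x = -0.0379, y = 0.0818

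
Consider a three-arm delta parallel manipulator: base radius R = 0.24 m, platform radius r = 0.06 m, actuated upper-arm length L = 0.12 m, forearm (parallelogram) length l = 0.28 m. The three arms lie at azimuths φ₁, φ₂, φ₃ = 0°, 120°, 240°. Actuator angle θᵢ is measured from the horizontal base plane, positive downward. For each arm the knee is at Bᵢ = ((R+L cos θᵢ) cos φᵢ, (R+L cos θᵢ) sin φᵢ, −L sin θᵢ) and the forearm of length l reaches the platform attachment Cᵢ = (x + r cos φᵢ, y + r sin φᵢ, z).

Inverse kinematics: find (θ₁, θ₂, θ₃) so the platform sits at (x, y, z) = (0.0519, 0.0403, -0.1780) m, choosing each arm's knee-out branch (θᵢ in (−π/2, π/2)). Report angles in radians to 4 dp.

θ₁ = 0.3490, θ₂ = 0.7854, θ₃ = 1.3091

arm 1 (φ=0.0°): x'=0.0519, y'=0.0403
  e−x'=0.1281;  (l²−L²−(e−x')²−y'²−z²)/2L = 0.0595
  γ=atan2(-0.1780,0.1281)=-0.9470;  ψ=arccos(0.2714)=1.2960;  θ1=γ+ψ≈0.3490
arm 2 (φ=120.0°): x'=0.0090, y'=-0.0651
  e−x'=0.1710;  (l²−L²−(e−x')²−y'²−z²)/2L = -0.0049
  γ=atan2(-0.1780,0.1710)=-0.8053;  ψ=arccos(-0.0199)=1.5907;  θ2=γ+ψ≈0.7854
φ3=240.0° → target in arm frame (-0.0609, 0.0248)
  e−x'=0.2409;  (l²−L²−(e−x')²−y'²−z²)/2L = -0.1096
  √(A²+B²)=0.2995;  θ3 = -0.6365+1.9455 ≈ 1.3091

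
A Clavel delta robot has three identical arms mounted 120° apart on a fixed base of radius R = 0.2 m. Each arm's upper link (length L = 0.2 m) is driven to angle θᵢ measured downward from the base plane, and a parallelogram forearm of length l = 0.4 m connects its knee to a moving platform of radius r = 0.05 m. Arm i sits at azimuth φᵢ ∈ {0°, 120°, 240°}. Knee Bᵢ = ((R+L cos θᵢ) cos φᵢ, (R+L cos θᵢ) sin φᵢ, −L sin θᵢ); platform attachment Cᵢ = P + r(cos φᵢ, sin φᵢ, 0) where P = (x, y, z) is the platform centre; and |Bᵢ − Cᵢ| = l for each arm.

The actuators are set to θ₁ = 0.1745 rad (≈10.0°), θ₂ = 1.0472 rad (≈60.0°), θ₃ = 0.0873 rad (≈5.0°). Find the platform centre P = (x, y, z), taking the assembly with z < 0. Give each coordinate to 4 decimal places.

(0.0595, -0.1201, -0.2856)

φ1=0.0°: virtual centre (0.3470, 0.0000, -0.0347), radius l
φ2=120.0°: virtual centre (-0.1250, 0.2165, -0.1732), radius l
O3 = (0.3492·cos240.0°, 0.3492·sin240.0°, -0.0174) = (-0.1746, -0.3024, -0.0174)
|O₂|²−|O₁|² = -0.0291;  |O₃|²−|O₁|² = 0.0007
linear system: -0.9439x+0.4330y = -0.0291−-0.2770z; -1.0432x+-0.6049y = 0.0007−0.0346z
Cramer: x(z) = 0.0169-0.1492z;  y(z) = -0.0303+0.3144z
quadratic in z: (1.1211)z²+(0.1489)z+(-0.0489)=0, √Δ=0.4916 → z ∈ {-0.2856, 0.1528}; z = -0.2856 (taking z<0)
x = 0.0595, y = -0.1201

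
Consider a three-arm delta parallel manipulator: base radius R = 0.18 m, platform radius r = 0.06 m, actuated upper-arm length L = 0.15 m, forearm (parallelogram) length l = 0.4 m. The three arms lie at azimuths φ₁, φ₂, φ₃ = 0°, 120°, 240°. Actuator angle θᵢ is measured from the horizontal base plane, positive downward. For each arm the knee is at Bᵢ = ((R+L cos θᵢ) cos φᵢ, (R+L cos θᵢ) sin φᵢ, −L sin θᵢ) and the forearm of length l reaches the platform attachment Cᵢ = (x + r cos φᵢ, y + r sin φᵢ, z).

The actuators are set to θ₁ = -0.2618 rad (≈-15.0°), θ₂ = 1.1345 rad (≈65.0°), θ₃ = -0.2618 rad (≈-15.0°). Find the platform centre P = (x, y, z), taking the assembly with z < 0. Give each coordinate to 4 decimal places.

centre 1 = (0.2649·cos0.0°, 0.2649·sin0.0°, 0.0388) = (0.2649, 0.0000, 0.0388)
φ2=120.0°: virtual centre (-0.0917, 0.1588, -0.1359), radius l
φ3=240.0°: virtual centre (-0.1324, -0.2294, 0.0388), radius l
eliminate P² terms by subtracting sphere 1 from 2 and 3
[-0.7132 0.3176 -0.3495]·P = -0.0196;  [-0.7947 -0.4588 0.0000]·P = 0.0000
Cramer: x(z) = 0.0155-0.2767z;  y(z) = -0.0268+0.4792z
into |P−centre ₁|² = l²: 1.3062z² + 0.0347z + -0.0956 = 0;  Δ = 0.5005;  z = -0.2841 or 0.2575 → z<0 root = -0.2841
x = 0.0941, y = -0.1630

(0.0941, -0.1630, -0.2841)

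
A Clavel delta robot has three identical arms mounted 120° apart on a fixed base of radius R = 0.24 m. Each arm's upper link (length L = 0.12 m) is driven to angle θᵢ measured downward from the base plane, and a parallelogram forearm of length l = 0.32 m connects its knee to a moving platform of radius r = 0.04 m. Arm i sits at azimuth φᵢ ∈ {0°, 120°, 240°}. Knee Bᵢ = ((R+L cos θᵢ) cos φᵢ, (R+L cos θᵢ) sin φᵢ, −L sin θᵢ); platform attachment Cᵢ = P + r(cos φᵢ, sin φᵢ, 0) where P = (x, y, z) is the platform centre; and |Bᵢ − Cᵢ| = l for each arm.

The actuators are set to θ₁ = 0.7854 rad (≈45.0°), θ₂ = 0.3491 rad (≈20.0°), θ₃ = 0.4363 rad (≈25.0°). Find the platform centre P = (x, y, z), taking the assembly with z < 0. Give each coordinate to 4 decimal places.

(-0.0260, 0.0043, -0.1608)

S1 = (0.2849·cos0.0°, 0.2849·sin0.0°, -0.0849) = (0.2849, 0.0000, -0.0849)
arm 2 at φ=120.0°: e+L cos θ2 = 0.3128;  S2 = (-0.1564, 0.2709, -0.0410)
S3 = (0.3088·cos240.0°, 0.3088·sin240.0°, -0.0507) = (-0.1544, -0.2674, -0.0507)
|S₂|²−|S₁|² = 0.0112;  |S₃|²−|S₁|² = 0.0096
plane₁₂: -0.8825x+0.5417y+0.0876z = 0.0112
det = 0.9478;  x = -0.0118+0.0885z,  y = 0.0014+-0.0176z
into |P−S₁|² = l²: 1.0081z² + 0.1172z + -0.0072 = 0;  Δ = 0.0428;  z = -0.1608 or 0.0445 → z<0 root = -0.1608
x = -0.0260, y = 0.0043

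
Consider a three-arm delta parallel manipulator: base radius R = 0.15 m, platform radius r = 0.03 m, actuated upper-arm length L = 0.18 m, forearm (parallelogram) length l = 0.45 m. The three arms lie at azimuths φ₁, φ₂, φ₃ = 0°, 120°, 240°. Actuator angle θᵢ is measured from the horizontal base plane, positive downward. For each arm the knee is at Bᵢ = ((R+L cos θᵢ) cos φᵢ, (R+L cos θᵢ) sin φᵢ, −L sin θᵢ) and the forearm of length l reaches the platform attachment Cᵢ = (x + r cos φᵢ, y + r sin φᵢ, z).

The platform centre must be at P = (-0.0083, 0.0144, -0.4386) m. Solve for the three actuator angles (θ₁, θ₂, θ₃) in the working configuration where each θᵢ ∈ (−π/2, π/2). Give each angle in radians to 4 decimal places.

rotate P by −φ1: (-0.0083, 0.0144, -0.4386)
  e−x'=0.1283;  (l²−L²−(e−x')²−y'²−z²)/2L = -0.1082
  √(A²+B²)=0.4570;  θ1 = -1.2862+1.8098 ≈ 0.5235
φ2=120.0° → target in arm frame (0.0166, 0.0000)
  A=0.1034, B=-0.4386, C=(l²−L²−A²−y'²−z²)/(2L)=-0.0915
  θ2 = atan2(B,A) + arccos(C/0.4506) = 0.4361
φ3=240.0° → target in arm frame (-0.0083, -0.0144)
  A cos θ + B sin θ = C:  0.1283·cos θ + -0.4386·sin θ = -0.1082
  √(A²+B²)=0.4570;  θ3 = -1.2862+1.8098 ≈ 0.5236

θ₁ = 0.5235, θ₂ = 0.4361, θ₃ = 0.5236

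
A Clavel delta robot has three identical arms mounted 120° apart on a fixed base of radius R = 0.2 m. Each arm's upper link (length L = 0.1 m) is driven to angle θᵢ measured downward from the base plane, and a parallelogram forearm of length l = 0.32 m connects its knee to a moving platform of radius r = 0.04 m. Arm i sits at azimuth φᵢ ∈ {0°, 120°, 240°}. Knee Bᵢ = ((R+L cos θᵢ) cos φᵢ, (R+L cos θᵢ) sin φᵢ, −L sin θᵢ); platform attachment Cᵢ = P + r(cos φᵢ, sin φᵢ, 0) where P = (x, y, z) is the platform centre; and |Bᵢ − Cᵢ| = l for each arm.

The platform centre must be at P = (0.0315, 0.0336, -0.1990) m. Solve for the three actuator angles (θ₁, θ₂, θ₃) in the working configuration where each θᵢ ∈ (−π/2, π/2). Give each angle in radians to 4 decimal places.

θ₁ = -0.2628, θ₂ = -0.0005, θ₃ = 0.6110

rotate P by −φ1: (0.0315, 0.0336, -0.1990)
  e−x'=0.1285;  (l²−L²−(e−x')²−y'²−z²)/2L = 0.1758
  √(A²+B²)=0.2369;  θ1 = -0.9974+0.7346 ≈ -0.2628
arm 2 (φ=120.0°): x'=0.0133, y'=-0.0441
  A=0.1467, B=-0.1990, C=(l²−L²−A²−y'²−z²)/(2L)=0.1467
  γ=atan2(-0.1990,0.1467)=-0.9357;  ψ=arccos(0.5936)=0.9352;  θ2=γ+ψ≈-0.0005
rotate P by −φ3: (-0.0448, 0.0105, -0.1990)
  A cos θ + B sin θ = C:  0.2048·cos θ + -0.1990·sin θ = 0.0536
  θ3 = atan2(B,A) + arccos(C/0.2856) = 0.6110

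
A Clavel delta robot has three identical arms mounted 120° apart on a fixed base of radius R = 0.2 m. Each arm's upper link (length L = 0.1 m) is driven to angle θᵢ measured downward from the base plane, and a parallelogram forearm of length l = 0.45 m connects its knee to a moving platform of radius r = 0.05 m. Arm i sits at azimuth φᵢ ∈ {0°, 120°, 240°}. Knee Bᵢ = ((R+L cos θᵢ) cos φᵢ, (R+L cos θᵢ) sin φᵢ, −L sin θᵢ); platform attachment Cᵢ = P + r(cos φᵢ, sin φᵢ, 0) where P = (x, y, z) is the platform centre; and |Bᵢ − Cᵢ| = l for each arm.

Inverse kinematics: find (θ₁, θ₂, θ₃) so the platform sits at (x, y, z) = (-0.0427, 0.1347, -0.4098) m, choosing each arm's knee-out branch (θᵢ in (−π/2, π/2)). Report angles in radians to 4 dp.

θ₁ = 0.7855, θ₂ = -0.2614, θ₃ = 1.0477

rotate P by −φ1: (-0.0427, 0.1347, -0.4098)
  A cos θ + B sin θ = C:  0.1927·cos θ + -0.4098·sin θ = -0.1536
  γ=atan2(-0.4098,0.1927)=-1.1312;  ψ=arccos(-0.3391)=1.9168;  θ1=γ+ψ≈0.7855
φ2=120.0° → target in arm frame (0.1380, -0.0304)
  A cos θ + B sin θ = C:  0.0120·cos θ + -0.4098·sin θ = 0.1175
  √(A²+B²)=0.4100;  θ2 = -1.5415+1.2801 ≈ -0.2614
φ3=240.0° → target in arm frame (-0.0953, -0.1043)
  A=0.2453, B=-0.4098, C=(l²−L²−A²−y'²−z²)/(2L)=-0.2325
  γ=atan2(-0.4098,0.2453)=-1.0314;  ψ=arccos(-0.4867)=2.0792;  θ3=γ+ψ≈1.0477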